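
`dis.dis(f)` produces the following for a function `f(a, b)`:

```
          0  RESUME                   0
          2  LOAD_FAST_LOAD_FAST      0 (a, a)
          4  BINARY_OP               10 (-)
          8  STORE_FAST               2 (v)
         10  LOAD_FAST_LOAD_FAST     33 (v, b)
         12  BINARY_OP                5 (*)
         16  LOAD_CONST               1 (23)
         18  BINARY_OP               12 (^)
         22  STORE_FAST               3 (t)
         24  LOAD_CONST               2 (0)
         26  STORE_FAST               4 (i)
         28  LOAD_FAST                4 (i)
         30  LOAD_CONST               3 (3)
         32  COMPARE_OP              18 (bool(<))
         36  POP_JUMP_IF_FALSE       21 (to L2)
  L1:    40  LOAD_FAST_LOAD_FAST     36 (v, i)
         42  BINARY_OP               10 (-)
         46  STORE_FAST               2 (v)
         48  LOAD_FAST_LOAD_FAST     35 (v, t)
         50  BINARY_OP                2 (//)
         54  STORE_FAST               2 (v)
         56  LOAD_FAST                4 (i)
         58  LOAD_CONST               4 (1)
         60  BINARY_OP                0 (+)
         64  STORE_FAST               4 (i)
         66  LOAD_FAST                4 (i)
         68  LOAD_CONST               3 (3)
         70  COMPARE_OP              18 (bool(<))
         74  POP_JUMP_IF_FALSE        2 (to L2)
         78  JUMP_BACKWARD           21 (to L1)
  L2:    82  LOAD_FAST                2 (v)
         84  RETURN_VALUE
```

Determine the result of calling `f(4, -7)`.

-1

LOAD_FAST_LOAD_FAST a,a → push 4,4. Stack: [4, 4]
BINARY_OP - → 4 - 4 = 0. Stack: [0]
STORE_FAST v → v=0. Stack: []
LOAD_FAST_LOAD_FAST v,b → push 0,-7. Stack: [0, -7]
BINARY_OP * → 0 * -7 = 0. Stack: [0]
LOAD_CONST → push 23. Stack: [0, 23]
BINARY_OP ^ → 0 ^ 23 = 23. Stack: [23]
STORE_FAST t → t=23. Stack: []
LOAD_CONST → push 0. Stack: [0]
STORE_FAST i → i=0. Stack: []
LOAD_FAST i → push 0. Stack: [0]
LOAD_CONST → push 3. Stack: [0, 3]
COMPARE_OP bool(<) → 0 vs 3 = True. Stack: [True]
POP_JUMP_IF_FALSE → pop True; no jump. Stack: []
LOAD_FAST_LOAD_FAST v,i → push 0,0. Stack: [0, 0]
BINARY_OP - → 0 - 0 = 0. Stack: [0]
STORE_FAST v → v=0. Stack: []
LOAD_FAST_LOAD_FAST v,t → push 0,23. Stack: [0, 23]
BINARY_OP // → 0 // 23 = 0. Stack: [0]
STORE_FAST v → v=0. Stack: []
LOAD_FAST i → push 0. Stack: [0]
LOAD_CONST → push 1. Stack: [0, 1]
BINARY_OP + → 0 + 1 = 1. Stack: [1]
STORE_FAST i → i=1. Stack: []
LOAD_FAST i → push 1. Stack: [1]
LOAD_CONST → push 3. Stack: [1, 3]
COMPARE_OP bool(<) → 1 vs 3 = True. Stack: [True]
POP_JUMP_IF_FALSE → pop True; no jump. Stack: []
LOAD_FAST_LOAD_FAST v,i → push 0,1. Stack: [0, 1]
BINARY_OP - → 0 - 1 = -1. Stack: [-1]
STORE_FAST v → v=-1. Stack: []
LOAD_FAST_LOAD_FAST v,t → push -1,23. Stack: [-1, 23]
BINARY_OP // → -1 // 23 = -1. Stack: [-1]
STORE_FAST v → v=-1. Stack: []
LOAD_FAST i → push 1. Stack: [1]
LOAD_CONST → push 1. Stack: [1, 1]
BINARY_OP + → 1 + 1 = 2. Stack: [2]
STORE_FAST i → i=2. Stack: []
LOAD_FAST i → push 2. Stack: [2]
LOAD_CONST → push 3. Stack: [2, 3]
COMPARE_OP bool(<) → 2 vs 3 = True. Stack: [True]
POP_JUMP_IF_FALSE → pop True; no jump. Stack: []
LOAD_FAST_LOAD_FAST v,i → push -1,2. Stack: [-1, 2]
BINARY_OP - → -1 - 2 = -3. Stack: [-3]
STORE_FAST v → v=-3. Stack: []
LOAD_FAST_LOAD_FAST v,t → push -3,23. Stack: [-3, 23]
BINARY_OP // → -3 // 23 = -1. Stack: [-1]
STORE_FAST v → v=-1. Stack: []
LOAD_FAST i → push 2. Stack: [2]
LOAD_CONST → push 1. Stack: [2, 1]
BINARY_OP + → 2 + 1 = 3. Stack: [3]
STORE_FAST i → i=3. Stack: []
LOAD_FAST i → push 3. Stack: [3]
LOAD_CONST → push 3. Stack: [3, 3]
COMPARE_OP bool(<) → 3 vs 3 = False. Stack: [False]
POP_JUMP_IF_FALSE → pop False; jump. Stack: []
LOAD_FAST v → push -1. Stack: [-1]
RETURN_VALUE → return -1.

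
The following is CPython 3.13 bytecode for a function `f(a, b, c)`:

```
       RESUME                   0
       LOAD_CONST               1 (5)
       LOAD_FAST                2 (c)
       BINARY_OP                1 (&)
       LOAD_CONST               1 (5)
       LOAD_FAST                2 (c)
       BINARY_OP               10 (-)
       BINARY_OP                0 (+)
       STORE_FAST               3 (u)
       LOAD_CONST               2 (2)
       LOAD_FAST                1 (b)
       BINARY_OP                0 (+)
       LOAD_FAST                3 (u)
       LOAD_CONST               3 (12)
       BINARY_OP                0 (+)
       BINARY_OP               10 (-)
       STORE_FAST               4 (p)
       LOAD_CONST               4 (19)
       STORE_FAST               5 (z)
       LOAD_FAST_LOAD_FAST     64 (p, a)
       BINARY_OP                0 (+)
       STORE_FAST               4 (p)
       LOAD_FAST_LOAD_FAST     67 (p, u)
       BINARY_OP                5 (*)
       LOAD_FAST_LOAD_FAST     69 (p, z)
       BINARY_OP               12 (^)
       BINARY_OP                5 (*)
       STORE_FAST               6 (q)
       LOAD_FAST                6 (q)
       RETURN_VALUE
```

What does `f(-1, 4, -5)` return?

LOAD_CONST → push 5. Stack: [5]
LOAD_FAST c → push -5. Stack: [5, -5]
BINARY_OP & → 5 & -5 = 1. Stack: [1]
LOAD_CONST → push 5. Stack: [1, 5]
LOAD_FAST c → push -5. Stack: [1, 5, -5]
BINARY_OP - → 5 - -5 = 10. Stack: [1, 10]
BINARY_OP + → 1 + 10 = 11. Stack: [11]
STORE_FAST u → u=11. Stack: []
LOAD_CONST → push 2. Stack: [2]
LOAD_FAST b → push 4. Stack: [2, 4]
BINARY_OP + → 2 + 4 = 6. Stack: [6]
LOAD_FAST u → push 11. Stack: [6, 11]
LOAD_CONST → push 12. Stack: [6, 11, 12]
BINARY_OP + → 11 + 12 = 23. Stack: [6, 23]
BINARY_OP - → 6 - 23 = -17. Stack: [-17]
STORE_FAST p → p=-17. Stack: []
LOAD_CONST → push 19. Stack: [19]
STORE_FAST z → z=19. Stack: []
LOAD_FAST_LOAD_FAST p,a → push -17,-1. Stack: [-17, -1]
BINARY_OP + → -17 + -1 = -18. Stack: [-18]
STORE_FAST p → p=-18. Stack: []
LOAD_FAST_LOAD_FAST p,u → push -18,11. Stack: [-18, 11]
BINARY_OP * → -18 * 11 = -198. Stack: [-198]
LOAD_FAST_LOAD_FAST p,z → push -18,19. Stack: [-198, -18, 19]
BINARY_OP ^ → -18 ^ 19 = -3. Stack: [-198, -3]
BINARY_OP * → -198 * -3 = 594. Stack: [594]
STORE_FAST q → q=594. Stack: []
LOAD_FAST q → push 594. Stack: [594]
RETURN_VALUE → return 594.

594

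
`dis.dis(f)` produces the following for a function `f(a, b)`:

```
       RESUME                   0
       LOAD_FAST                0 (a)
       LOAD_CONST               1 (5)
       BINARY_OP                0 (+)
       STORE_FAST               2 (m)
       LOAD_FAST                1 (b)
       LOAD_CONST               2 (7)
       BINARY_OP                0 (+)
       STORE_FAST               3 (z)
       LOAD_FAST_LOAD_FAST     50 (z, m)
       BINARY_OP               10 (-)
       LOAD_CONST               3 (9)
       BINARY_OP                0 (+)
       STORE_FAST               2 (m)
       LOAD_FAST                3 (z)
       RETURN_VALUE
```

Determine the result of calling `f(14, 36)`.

43

LOAD_FAST a → push 14. Stack: [14]
LOAD_CONST → push 5. Stack: [14, 5]
BINARY_OP + → 14 + 5 = 19. Stack: [19]
STORE_FAST m → m=19. Stack: []
LOAD_FAST b → push 36. Stack: [36]
LOAD_CONST → push 7. Stack: [36, 7]
BINARY_OP + → 36 + 7 = 43. Stack: [43]
STORE_FAST z → z=43. Stack: []
LOAD_FAST_LOAD_FAST z,m → push 43,19. Stack: [43, 19]
BINARY_OP - → 43 - 19 = 24. Stack: [24]
LOAD_CONST → push 9. Stack: [24, 9]
BINARY_OP + → 24 + 9 = 33. Stack: [33]
STORE_FAST m → m=33. Stack: []
LOAD_FAST z → push 43. Stack: [43]
RETURN_VALUE → return 43.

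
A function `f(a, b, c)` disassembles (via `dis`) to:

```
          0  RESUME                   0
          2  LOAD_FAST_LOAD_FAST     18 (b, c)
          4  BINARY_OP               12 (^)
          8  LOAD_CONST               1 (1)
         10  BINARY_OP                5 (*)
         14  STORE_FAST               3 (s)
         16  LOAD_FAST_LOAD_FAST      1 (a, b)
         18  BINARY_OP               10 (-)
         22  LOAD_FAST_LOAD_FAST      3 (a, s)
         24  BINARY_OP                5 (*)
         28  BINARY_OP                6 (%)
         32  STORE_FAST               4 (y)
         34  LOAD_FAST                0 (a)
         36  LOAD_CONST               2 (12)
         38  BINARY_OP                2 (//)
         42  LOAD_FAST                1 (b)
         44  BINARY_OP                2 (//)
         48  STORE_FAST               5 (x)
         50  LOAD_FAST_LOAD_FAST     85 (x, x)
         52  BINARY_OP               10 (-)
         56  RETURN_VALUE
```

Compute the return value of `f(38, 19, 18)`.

LOAD_FAST_LOAD_FAST b,c → push 19,18. Stack: [19, 18]
BINARY_OP ^ → 19 ^ 18 = 1. Stack: [1]
LOAD_CONST → push 1. Stack: [1, 1]
BINARY_OP * → 1 * 1 = 1. Stack: [1]
STORE_FAST s → s=1. Stack: []
LOAD_FAST_LOAD_FAST a,b → push 38,19. Stack: [38, 19]
BINARY_OP - → 38 - 19 = 19. Stack: [19]
LOAD_FAST_LOAD_FAST a,s → push 38,1. Stack: [19, 38, 1]
BINARY_OP * → 38 * 1 = 38. Stack: [19, 38]
BINARY_OP % → 19 % 38 = 19. Stack: [19]
STORE_FAST y → y=19. Stack: []
LOAD_FAST a → push 38. Stack: [38]
LOAD_CONST → push 12. Stack: [38, 12]
BINARY_OP // → 38 // 12 = 3. Stack: [3]
LOAD_FAST b → push 19. Stack: [3, 19]
BINARY_OP // → 3 // 19 = 0. Stack: [0]
STORE_FAST x → x=0. Stack: []
LOAD_FAST_LOAD_FAST x,x → push 0,0. Stack: [0, 0]
BINARY_OP - → 0 - 0 = 0. Stack: [0]
RETURN_VALUE → return 0.

0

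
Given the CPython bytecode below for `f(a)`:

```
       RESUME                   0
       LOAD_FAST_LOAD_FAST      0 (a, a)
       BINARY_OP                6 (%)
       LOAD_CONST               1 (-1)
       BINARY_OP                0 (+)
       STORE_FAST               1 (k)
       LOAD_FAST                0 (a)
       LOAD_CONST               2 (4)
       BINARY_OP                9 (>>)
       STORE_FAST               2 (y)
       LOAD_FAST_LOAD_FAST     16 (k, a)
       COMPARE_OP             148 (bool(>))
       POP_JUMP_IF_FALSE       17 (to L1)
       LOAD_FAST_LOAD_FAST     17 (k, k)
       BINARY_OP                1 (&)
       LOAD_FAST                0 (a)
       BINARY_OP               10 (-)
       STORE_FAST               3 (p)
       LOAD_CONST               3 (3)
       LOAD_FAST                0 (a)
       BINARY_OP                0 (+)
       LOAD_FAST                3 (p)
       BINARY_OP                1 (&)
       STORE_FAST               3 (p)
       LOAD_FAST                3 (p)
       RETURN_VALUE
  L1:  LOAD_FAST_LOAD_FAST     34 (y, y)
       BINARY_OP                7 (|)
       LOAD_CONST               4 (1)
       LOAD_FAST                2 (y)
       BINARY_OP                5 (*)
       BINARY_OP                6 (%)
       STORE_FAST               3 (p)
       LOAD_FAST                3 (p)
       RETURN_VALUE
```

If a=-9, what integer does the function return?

8

LOAD_FAST_LOAD_FAST a,a → push -9,-9. Stack: [-9, -9]
BINARY_OP % → -9 % -9 = 0. Stack: [0]
LOAD_CONST → push -1. Stack: [0, -1]
BINARY_OP + → 0 + -1 = -1. Stack: [-1]
STORE_FAST k → k=-1. Stack: []
LOAD_FAST a → push -9. Stack: [-9]
LOAD_CONST → push 4. Stack: [-9, 4]
BINARY_OP >> → -9 >> 4 = -1. Stack: [-1]
STORE_FAST y → y=-1. Stack: []
LOAD_FAST_LOAD_FAST k,a → push -1,-9. Stack: [-1, -9]
COMPARE_OP bool(>) → -1 vs -9 = True. Stack: [True]
POP_JUMP_IF_FALSE → pop True; no jump. Stack: []
LOAD_FAST_LOAD_FAST k,k → push -1,-1. Stack: [-1, -1]
BINARY_OP & → -1 & -1 = -1. Stack: [-1]
LOAD_FAST a → push -9. Stack: [-1, -9]
BINARY_OP - → -1 - -9 = 8. Stack: [8]
STORE_FAST p → p=8. Stack: []
LOAD_CONST → push 3. Stack: [3]
LOAD_FAST a → push -9. Stack: [3, -9]
BINARY_OP + → 3 + -9 = -6. Stack: [-6]
LOAD_FAST p → push 8. Stack: [-6, 8]
BINARY_OP & → -6 & 8 = 8. Stack: [8]
STORE_FAST p → p=8. Stack: []
LOAD_FAST p → push 8. Stack: [8]
RETURN_VALUE → return 8.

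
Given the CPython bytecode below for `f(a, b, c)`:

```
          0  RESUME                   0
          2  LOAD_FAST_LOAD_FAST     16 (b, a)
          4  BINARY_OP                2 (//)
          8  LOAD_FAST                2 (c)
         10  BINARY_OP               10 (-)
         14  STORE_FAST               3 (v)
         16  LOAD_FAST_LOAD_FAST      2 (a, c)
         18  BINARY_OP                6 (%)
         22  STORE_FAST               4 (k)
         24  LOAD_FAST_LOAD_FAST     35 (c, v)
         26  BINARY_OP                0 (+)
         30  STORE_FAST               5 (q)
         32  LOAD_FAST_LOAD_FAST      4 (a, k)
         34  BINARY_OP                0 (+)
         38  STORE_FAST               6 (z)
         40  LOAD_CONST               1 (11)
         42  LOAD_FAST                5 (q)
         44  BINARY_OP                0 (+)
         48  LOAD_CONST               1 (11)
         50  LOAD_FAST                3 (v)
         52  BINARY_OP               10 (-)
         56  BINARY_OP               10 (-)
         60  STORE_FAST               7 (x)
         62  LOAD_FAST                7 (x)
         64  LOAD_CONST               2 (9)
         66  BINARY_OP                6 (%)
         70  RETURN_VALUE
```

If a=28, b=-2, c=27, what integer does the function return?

7

LOAD_FAST_LOAD_FAST b,a → push -2,28. Stack: [-2, 28]
BINARY_OP // → -2 // 28 = -1. Stack: [-1]
LOAD_FAST c → push 27. Stack: [-1, 27]
BINARY_OP - → -1 - 27 = -28. Stack: [-28]
STORE_FAST v → v=-28. Stack: []
LOAD_FAST_LOAD_FAST a,c → push 28,27. Stack: [28, 27]
BINARY_OP % → 28 % 27 = 1. Stack: [1]
STORE_FAST k → k=1. Stack: []
LOAD_FAST_LOAD_FAST c,v → push 27,-28. Stack: [27, -28]
BINARY_OP + → 27 + -28 = -1. Stack: [-1]
STORE_FAST q → q=-1. Stack: []
LOAD_FAST_LOAD_FAST a,k → push 28,1. Stack: [28, 1]
BINARY_OP + → 28 + 1 = 29. Stack: [29]
STORE_FAST z → z=29. Stack: []
LOAD_CONST → push 11. Stack: [11]
LOAD_FAST q → push -1. Stack: [11, -1]
BINARY_OP + → 11 + -1 = 10. Stack: [10]
LOAD_CONST → push 11. Stack: [10, 11]
LOAD_FAST v → push -28. Stack: [10, 11, -28]
BINARY_OP - → 11 - -28 = 39. Stack: [10, 39]
BINARY_OP - → 10 - 39 = -29. Stack: [-29]
STORE_FAST x → x=-29. Stack: []
LOAD_FAST x → push -29. Stack: [-29]
LOAD_CONST → push 9. Stack: [-29, 9]
BINARY_OP % → -29 % 9 = 7. Stack: [7]
RETURN_VALUE → return 7.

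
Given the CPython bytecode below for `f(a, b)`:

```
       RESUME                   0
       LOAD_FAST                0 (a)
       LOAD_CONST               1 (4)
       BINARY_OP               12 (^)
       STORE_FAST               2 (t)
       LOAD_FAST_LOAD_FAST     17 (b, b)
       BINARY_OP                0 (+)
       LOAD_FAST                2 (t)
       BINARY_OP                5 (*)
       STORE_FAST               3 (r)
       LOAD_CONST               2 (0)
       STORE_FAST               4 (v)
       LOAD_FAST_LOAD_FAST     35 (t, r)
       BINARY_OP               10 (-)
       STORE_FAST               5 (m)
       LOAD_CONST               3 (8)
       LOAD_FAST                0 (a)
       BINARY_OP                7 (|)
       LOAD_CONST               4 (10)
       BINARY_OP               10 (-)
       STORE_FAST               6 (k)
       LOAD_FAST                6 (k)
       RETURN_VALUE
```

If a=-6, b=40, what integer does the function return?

-16

LOAD_FAST a → push -6. Stack: [-6]
LOAD_CONST → push 4. Stack: [-6, 4]
BINARY_OP ^ → -6 ^ 4 = -2. Stack: [-2]
STORE_FAST t → t=-2. Stack: []
LOAD_FAST_LOAD_FAST b,b → push 40,40. Stack: [40, 40]
BINARY_OP + → 40 + 40 = 80. Stack: [80]
LOAD_FAST t → push -2. Stack: [80, -2]
BINARY_OP * → 80 * -2 = -160. Stack: [-160]
STORE_FAST r → r=-160. Stack: []
LOAD_CONST → push 0. Stack: [0]
STORE_FAST v → v=0. Stack: []
LOAD_FAST_LOAD_FAST t,r → push -2,-160. Stack: [-2, -160]
BINARY_OP - → -2 - -160 = 158. Stack: [158]
STORE_FAST m → m=158. Stack: []
LOAD_CONST → push 8. Stack: [8]
LOAD_FAST a → push -6. Stack: [8, -6]
BINARY_OP | → 8 | -6 = -6. Stack: [-6]
LOAD_CONST → push 10. Stack: [-6, 10]
BINARY_OP - → -6 - 10 = -16. Stack: [-16]
STORE_FAST k → k=-16. Stack: []
LOAD_FAST k → push -16. Stack: [-16]
RETURN_VALUE → return -16.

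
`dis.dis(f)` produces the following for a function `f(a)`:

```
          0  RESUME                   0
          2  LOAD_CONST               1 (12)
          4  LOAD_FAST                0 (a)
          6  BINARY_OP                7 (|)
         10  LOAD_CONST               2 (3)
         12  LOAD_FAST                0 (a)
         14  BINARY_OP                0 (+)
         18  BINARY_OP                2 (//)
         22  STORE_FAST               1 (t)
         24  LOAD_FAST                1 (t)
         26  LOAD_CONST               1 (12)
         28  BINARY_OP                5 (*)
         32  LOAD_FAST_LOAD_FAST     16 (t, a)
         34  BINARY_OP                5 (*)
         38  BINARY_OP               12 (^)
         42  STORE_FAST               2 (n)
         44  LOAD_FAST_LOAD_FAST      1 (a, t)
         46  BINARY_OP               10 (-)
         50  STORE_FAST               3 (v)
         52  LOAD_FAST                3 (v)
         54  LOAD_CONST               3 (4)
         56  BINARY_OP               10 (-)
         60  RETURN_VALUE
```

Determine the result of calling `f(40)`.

35

LOAD_CONST → push 12. Stack: [12]
LOAD_FAST a → push 40. Stack: [12, 40]
BINARY_OP | → 12 | 40 = 44. Stack: [44]
LOAD_CONST → push 3. Stack: [44, 3]
LOAD_FAST a → push 40. Stack: [44, 3, 40]
BINARY_OP + → 3 + 40 = 43. Stack: [44, 43]
BINARY_OP // → 44 // 43 = 1. Stack: [1]
STORE_FAST t → t=1. Stack: []
LOAD_FAST t → push 1. Stack: [1]
LOAD_CONST → push 12. Stack: [1, 12]
BINARY_OP * → 1 * 12 = 12. Stack: [12]
LOAD_FAST_LOAD_FAST t,a → push 1,40. Stack: [12, 1, 40]
BINARY_OP * → 1 * 40 = 40. Stack: [12, 40]
BINARY_OP ^ → 12 ^ 40 = 36. Stack: [36]
STORE_FAST n → n=36. Stack: []
LOAD_FAST_LOAD_FAST a,t → push 40,1. Stack: [40, 1]
BINARY_OP - → 40 - 1 = 39. Stack: [39]
STORE_FAST v → v=39. Stack: []
LOAD_FAST v → push 39. Stack: [39]
LOAD_CONST → push 4. Stack: [39, 4]
BINARY_OP - → 39 - 4 = 35. Stack: [35]
RETURN_VALUE → return 35.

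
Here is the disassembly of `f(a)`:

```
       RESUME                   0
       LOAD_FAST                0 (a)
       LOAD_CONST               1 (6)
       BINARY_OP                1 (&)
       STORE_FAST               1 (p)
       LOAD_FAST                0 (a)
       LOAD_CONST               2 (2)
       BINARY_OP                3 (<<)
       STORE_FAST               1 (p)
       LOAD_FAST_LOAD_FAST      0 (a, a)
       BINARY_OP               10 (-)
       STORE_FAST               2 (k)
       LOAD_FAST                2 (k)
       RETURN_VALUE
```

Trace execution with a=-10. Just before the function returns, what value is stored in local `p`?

LOAD_FAST a → push -10. Stack: [-10]
LOAD_CONST → push 6. Stack: [-10, 6]
BINARY_OP & → -10 & 6 = 6. Stack: [6]
STORE_FAST p → p=6. Stack: []
LOAD_FAST a → push -10. Stack: [-10]
LOAD_CONST → push 2. Stack: [-10, 2]
BINARY_OP << → -10 << 2 = -40. Stack: [-40]
STORE_FAST p → p=-40. Stack: []
LOAD_FAST_LOAD_FAST a,a → push -10,-10. Stack: [-10, -10]
BINARY_OP - → -10 - -10 = 0. Stack: [0]
STORE_FAST k → k=0. Stack: []
LOAD_FAST k → push 0. Stack: [0]
RETURN_VALUE → return 0.

-40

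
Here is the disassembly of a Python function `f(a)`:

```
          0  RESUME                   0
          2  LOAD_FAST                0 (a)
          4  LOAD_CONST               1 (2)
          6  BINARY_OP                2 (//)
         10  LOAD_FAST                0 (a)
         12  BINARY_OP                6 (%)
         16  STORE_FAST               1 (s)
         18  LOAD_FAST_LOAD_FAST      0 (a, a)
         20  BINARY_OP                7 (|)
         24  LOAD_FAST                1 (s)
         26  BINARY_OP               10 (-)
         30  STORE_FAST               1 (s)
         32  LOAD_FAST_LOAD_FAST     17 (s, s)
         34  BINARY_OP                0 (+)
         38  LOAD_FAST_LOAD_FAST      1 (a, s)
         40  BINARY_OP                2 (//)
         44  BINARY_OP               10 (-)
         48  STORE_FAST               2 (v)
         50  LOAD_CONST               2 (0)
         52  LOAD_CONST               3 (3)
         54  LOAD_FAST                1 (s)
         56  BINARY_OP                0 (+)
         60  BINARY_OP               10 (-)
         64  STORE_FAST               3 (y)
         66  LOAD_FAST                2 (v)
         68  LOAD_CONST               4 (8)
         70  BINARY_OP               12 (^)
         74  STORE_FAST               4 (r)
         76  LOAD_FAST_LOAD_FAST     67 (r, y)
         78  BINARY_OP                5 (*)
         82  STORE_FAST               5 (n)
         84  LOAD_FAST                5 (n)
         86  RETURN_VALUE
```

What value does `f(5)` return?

-78

LOAD_FAST a → push 5. Stack: [5]
LOAD_CONST → push 2. Stack: [5, 2]
BINARY_OP // → 5 // 2 = 2. Stack: [2]
LOAD_FAST a → push 5. Stack: [2, 5]
BINARY_OP % → 2 % 5 = 2. Stack: [2]
STORE_FAST s → s=2. Stack: []
LOAD_FAST_LOAD_FAST a,a → push 5,5. Stack: [5, 5]
BINARY_OP | → 5 | 5 = 5. Stack: [5]
LOAD_FAST s → push 2. Stack: [5, 2]
BINARY_OP - → 5 - 2 = 3. Stack: [3]
STORE_FAST s → s=3. Stack: []
LOAD_FAST_LOAD_FAST s,s → push 3,3. Stack: [3, 3]
BINARY_OP + → 3 + 3 = 6. Stack: [6]
LOAD_FAST_LOAD_FAST a,s → push 5,3. Stack: [6, 5, 3]
BINARY_OP // → 5 // 3 = 1. Stack: [6, 1]
BINARY_OP - → 6 - 1 = 5. Stack: [5]
STORE_FAST v → v=5. Stack: []
LOAD_CONST → push 0. Stack: [0]
LOAD_CONST → push 3. Stack: [0, 3]
LOAD_FAST s → push 3. Stack: [0, 3, 3]
BINARY_OP + → 3 + 3 = 6. Stack: [0, 6]
BINARY_OP - → 0 - 6 = -6. Stack: [-6]
STORE_FAST y → y=-6. Stack: []
LOAD_FAST v → push 5. Stack: [5]
LOAD_CONST → push 8. Stack: [5, 8]
BINARY_OP ^ → 5 ^ 8 = 13. Stack: [13]
STORE_FAST r → r=13. Stack: []
LOAD_FAST_LOAD_FAST r,y → push 13,-6. Stack: [13, -6]
BINARY_OP * → 13 * -6 = -78. Stack: [-78]
STORE_FAST n → n=-78. Stack: []
LOAD_FAST n → push -78. Stack: [-78]
RETURN_VALUE → return -78.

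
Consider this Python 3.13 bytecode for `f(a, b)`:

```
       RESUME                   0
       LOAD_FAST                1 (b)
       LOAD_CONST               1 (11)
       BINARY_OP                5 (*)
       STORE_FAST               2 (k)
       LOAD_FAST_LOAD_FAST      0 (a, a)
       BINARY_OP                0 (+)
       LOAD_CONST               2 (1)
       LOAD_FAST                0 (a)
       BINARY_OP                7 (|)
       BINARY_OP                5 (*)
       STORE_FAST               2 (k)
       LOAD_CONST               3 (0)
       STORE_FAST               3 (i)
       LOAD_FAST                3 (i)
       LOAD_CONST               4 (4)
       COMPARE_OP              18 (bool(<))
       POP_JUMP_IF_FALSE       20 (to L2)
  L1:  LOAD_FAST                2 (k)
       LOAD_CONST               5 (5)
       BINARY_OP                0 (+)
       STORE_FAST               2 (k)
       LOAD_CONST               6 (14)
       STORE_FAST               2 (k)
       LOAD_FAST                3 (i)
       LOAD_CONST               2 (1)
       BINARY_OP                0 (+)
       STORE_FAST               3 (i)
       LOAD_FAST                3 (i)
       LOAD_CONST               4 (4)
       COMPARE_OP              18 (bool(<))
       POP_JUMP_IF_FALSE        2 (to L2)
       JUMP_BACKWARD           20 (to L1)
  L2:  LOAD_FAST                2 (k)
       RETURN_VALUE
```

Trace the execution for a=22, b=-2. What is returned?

LOAD_FAST b → push -2
LOAD_CONST → push 11
BINARY_OP * → -2 * 11 = -22
STORE_FAST k → k=-22
LOAD_FAST_LOAD_FAST a,a → push 22,22
BINARY_OP + → 22 + 22 = 44
LOAD_CONST → push 1
LOAD_FAST a → push 22
BINARY_OP | → 1 | 22 = 23
BINARY_OP * → 44 * 23 = 1012
STORE_FAST k → k=1012
LOAD_CONST → push 0
STORE_FAST i → i=0
LOAD_FAST i → push 0
LOAD_CONST → push 4
COMPARE_OP bool(<) → 0 vs 4 = True
POP_JUMP_IF_FALSE → pop True; no jump
LOAD_FAST k → push 1012
LOAD_CONST → push 5
BINARY_OP + → 1012 + 5 = 1017
STORE_FAST k → k=1017
LOAD_CONST → push 14
STORE_FAST k → k=14
LOAD_FAST i → push 0
LOAD_CONST → push 1
BINARY_OP + → 0 + 1 = 1
STORE_FAST i → i=1
LOAD_FAST i → push 1
LOAD_CONST → push 4
COMPARE_OP bool(<) → 1 vs 4 = True
POP_JUMP_IF_FALSE → pop True; no jump
LOAD_FAST k → push 14
LOAD_CONST → push 5
BINARY_OP + → 14 + 5 = 19
STORE_FAST k → k=19
LOAD_CONST → push 14
STORE_FAST k → k=14
LOAD_FAST i → push 1
LOAD_CONST → push 1
BINARY_OP + → 1 + 1 = 2
STORE_FAST i → i=2
LOAD_FAST i → push 2
LOAD_CONST → push 4
COMPARE_OP bool(<) → 2 vs 4 = True
POP_JUMP_IF_FALSE → pop True; no jump
LOAD_FAST k → push 14
LOAD_CONST → push 5
BINARY_OP + → 14 + 5 = 19
STORE_FAST k → k=19
LOAD_CONST → push 14
STORE_FAST k → k=14
LOAD_FAST i → push 2
LOAD_CONST → push 1
BINARY_OP + → 2 + 1 = 3
STORE_FAST i → i=3
LOAD_FAST i → push 3
LOAD_CONST → push 4
COMPARE_OP bool(<) → 3 vs 4 = True
POP_JUMP_IF_FALSE → pop True; no jump
LOAD_FAST k → push 14
LOAD_CONST → push 5
BINARY_OP + → 14 + 5 = 19
STORE_FAST k → k=19
LOAD_CONST → push 14
STORE_FAST k → k=14
LOAD_FAST i → push 3
LOAD_CONST → push 1
BINARY_OP + → 3 + 1 = 4
STORE_FAST i → i=4
LOAD_FAST i → push 4
LOAD_CONST → push 4
COMPARE_OP bool(<) → 4 vs 4 = False
POP_JUMP_IF_FALSE → pop False; jump
LOAD_FAST k → push 14
RETURN_VALUE → return 14.

14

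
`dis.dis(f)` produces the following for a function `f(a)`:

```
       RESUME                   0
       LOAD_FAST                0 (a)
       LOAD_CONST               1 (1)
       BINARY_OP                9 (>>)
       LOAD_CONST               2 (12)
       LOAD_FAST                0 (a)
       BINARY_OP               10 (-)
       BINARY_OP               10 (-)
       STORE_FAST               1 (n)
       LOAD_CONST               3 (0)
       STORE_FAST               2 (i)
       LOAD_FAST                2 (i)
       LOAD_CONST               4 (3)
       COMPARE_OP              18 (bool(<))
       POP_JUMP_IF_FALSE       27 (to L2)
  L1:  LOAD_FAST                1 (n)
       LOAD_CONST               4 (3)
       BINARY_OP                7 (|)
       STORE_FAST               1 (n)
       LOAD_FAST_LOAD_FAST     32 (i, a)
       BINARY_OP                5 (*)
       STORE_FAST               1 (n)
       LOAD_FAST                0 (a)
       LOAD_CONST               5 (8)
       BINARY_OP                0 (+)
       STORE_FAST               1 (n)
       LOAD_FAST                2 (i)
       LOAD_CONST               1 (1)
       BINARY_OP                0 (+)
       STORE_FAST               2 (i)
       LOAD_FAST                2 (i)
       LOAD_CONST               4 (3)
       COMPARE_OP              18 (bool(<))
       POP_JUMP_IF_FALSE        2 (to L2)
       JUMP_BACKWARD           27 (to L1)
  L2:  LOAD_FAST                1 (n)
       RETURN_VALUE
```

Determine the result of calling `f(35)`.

LOAD_FAST a → push 35
LOAD_CONST → push 1
BINARY_OP >> → 35 >> 1 = 17
LOAD_CONST → push 12
LOAD_FAST a → push 35
BINARY_OP - → 12 - 35 = -23
BINARY_OP - → 17 - -23 = 40
STORE_FAST n → n=40
LOAD_CONST → push 0
STORE_FAST i → i=0
LOAD_FAST i → push 0
LOAD_CONST → push 3
COMPARE_OP bool(<) → 0 vs 3 = True
POP_JUMP_IF_FALSE → pop True; no jump
LOAD_FAST n → push 40
LOAD_CONST → push 3
BINARY_OP | → 40 | 3 = 43
STORE_FAST n → n=43
LOAD_FAST_LOAD_FAST i,a → push 0,35
BINARY_OP * → 0 * 35 = 0
STORE_FAST n → n=0
LOAD_FAST a → push 35
LOAD_CONST → push 8
BINARY_OP + → 35 + 8 = 43
STORE_FAST n → n=43
LOAD_FAST i → push 0
LOAD_CONST → push 1
BINARY_OP + → 0 + 1 = 1
STORE_FAST i → i=1
LOAD_FAST i → push 1
LOAD_CONST → push 3
COMPARE_OP bool(<) → 1 vs 3 = True
POP_JUMP_IF_FALSE → pop True; no jump
LOAD_FAST n → push 43
LOAD_CONST → push 3
BINARY_OP | → 43 | 3 = 43
STORE_FAST n → n=43
LOAD_FAST_LOAD_FAST i,a → push 1,35
BINARY_OP * → 1 * 35 = 35
STORE_FAST n → n=35
LOAD_FAST a → push 35
LOAD_CONST → push 8
BINARY_OP + → 35 + 8 = 43
STORE_FAST n → n=43
LOAD_FAST i → push 1
LOAD_CONST → push 1
BINARY_OP + → 1 + 1 = 2
STORE_FAST i → i=2
LOAD_FAST i → push 2
LOAD_CONST → push 3
COMPARE_OP bool(<) → 2 vs 3 = True
POP_JUMP_IF_FALSE → pop True; no jump
LOAD_FAST n → push 43
LOAD_CONST → push 3
BINARY_OP | → 43 | 3 = 43
STORE_FAST n → n=43
LOAD_FAST_LOAD_FAST i,a → push 2,35
BINARY_OP * → 2 * 35 = 70
STORE_FAST n → n=70
LOAD_FAST a → push 35
LOAD_CONST → push 8
BINARY_OP + → 35 + 8 = 43
STORE_FAST n → n=43
LOAD_FAST i → push 2
LOAD_CONST → push 1
BINARY_OP + → 2 + 1 = 3
STORE_FAST i → i=3
LOAD_FAST i → push 3
LOAD_CONST → push 3
COMPARE_OP bool(<) → 3 vs 3 = False
POP_JUMP_IF_FALSE → pop False; jump
LOAD_FAST n → push 43
RETURN_VALUE → return 43.

43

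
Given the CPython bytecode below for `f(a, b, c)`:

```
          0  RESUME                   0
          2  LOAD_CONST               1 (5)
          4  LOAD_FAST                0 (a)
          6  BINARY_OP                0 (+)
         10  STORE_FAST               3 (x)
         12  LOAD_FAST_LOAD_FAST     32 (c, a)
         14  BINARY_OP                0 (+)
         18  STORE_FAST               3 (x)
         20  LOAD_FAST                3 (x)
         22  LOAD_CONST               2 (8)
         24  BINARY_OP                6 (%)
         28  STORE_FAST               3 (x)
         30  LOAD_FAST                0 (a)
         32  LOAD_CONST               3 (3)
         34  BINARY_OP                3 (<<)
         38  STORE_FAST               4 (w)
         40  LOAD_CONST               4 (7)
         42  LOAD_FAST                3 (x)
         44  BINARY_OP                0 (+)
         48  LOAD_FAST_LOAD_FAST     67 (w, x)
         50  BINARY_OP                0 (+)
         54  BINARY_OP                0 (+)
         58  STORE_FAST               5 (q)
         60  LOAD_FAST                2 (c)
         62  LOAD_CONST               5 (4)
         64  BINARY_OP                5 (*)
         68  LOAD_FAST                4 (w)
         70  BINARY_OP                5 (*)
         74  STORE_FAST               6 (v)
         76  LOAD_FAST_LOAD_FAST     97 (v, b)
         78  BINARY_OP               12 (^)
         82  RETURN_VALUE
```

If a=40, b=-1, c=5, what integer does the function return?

-6401

LOAD_CONST → push 5. Stack: [5]
LOAD_FAST a → push 40. Stack: [5, 40]
BINARY_OP + → 5 + 40 = 45. Stack: [45]
STORE_FAST x → x=45. Stack: []
LOAD_FAST_LOAD_FAST c,a → push 5,40. Stack: [5, 40]
BINARY_OP + → 5 + 40 = 45. Stack: [45]
STORE_FAST x → x=45. Stack: []
LOAD_FAST x → push 45. Stack: [45]
LOAD_CONST → push 8. Stack: [45, 8]
BINARY_OP % → 45 % 8 = 5. Stack: [5]
STORE_FAST x → x=5. Stack: []
LOAD_FAST a → push 40. Stack: [40]
LOAD_CONST → push 3. Stack: [40, 3]
BINARY_OP << → 40 << 3 = 320. Stack: [320]
STORE_FAST w → w=320. Stack: []
LOAD_CONST → push 7. Stack: [7]
LOAD_FAST x → push 5. Stack: [7, 5]
BINARY_OP + → 7 + 5 = 12. Stack: [12]
LOAD_FAST_LOAD_FAST w,x → push 320,5. Stack: [12, 320, 5]
BINARY_OP + → 320 + 5 = 325. Stack: [12, 325]
BINARY_OP + → 12 + 325 = 337. Stack: [337]
STORE_FAST q → q=337. Stack: []
LOAD_FAST c → push 5. Stack: [5]
LOAD_CONST → push 4. Stack: [5, 4]
BINARY_OP * → 5 * 4 = 20. Stack: [20]
LOAD_FAST w → push 320. Stack: [20, 320]
BINARY_OP * → 20 * 320 = 6400. Stack: [6400]
STORE_FAST v → v=6400. Stack: []
LOAD_FAST_LOAD_FAST v,b → push 6400,-1. Stack: [6400, -1]
BINARY_OP ^ → 6400 ^ -1 = -6401. Stack: [-6401]
RETURN_VALUE → return -6401.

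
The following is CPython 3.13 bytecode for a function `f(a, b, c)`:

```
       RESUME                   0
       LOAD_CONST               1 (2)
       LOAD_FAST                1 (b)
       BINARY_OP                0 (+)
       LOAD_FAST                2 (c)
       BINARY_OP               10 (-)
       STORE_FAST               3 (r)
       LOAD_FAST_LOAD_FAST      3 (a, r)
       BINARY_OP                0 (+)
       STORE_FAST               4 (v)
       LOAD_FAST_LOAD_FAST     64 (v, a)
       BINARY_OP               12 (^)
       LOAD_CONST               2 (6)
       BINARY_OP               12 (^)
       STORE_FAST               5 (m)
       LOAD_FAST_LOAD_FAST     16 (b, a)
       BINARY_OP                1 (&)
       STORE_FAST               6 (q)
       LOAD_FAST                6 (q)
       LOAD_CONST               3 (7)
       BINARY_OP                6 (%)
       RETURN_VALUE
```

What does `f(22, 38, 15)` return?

LOAD_CONST → push 2. Stack: [2]
LOAD_FAST b → push 38. Stack: [2, 38]
BINARY_OP + → 2 + 38 = 40. Stack: [40]
LOAD_FAST c → push 15. Stack: [40, 15]
BINARY_OP - → 40 - 15 = 25. Stack: [25]
STORE_FAST r → r=25. Stack: []
LOAD_FAST_LOAD_FAST a,r → push 22,25. Stack: [22, 25]
BINARY_OP + → 22 + 25 = 47. Stack: [47]
STORE_FAST v → v=47. Stack: []
LOAD_FAST_LOAD_FAST v,a → push 47,22. Stack: [47, 22]
BINARY_OP ^ → 47 ^ 22 = 57. Stack: [57]
LOAD_CONST → push 6. Stack: [57, 6]
BINARY_OP ^ → 57 ^ 6 = 63. Stack: [63]
STORE_FAST m → m=63. Stack: []
LOAD_FAST_LOAD_FAST b,a → push 38,22. Stack: [38, 22]
BINARY_OP & → 38 & 22 = 6. Stack: [6]
STORE_FAST q → q=6. Stack: []
LOAD_FAST q → push 6. Stack: [6]
LOAD_CONST → push 7. Stack: [6, 7]
BINARY_OP % → 6 % 7 = 6. Stack: [6]
RETURN_VALUE → return 6.

6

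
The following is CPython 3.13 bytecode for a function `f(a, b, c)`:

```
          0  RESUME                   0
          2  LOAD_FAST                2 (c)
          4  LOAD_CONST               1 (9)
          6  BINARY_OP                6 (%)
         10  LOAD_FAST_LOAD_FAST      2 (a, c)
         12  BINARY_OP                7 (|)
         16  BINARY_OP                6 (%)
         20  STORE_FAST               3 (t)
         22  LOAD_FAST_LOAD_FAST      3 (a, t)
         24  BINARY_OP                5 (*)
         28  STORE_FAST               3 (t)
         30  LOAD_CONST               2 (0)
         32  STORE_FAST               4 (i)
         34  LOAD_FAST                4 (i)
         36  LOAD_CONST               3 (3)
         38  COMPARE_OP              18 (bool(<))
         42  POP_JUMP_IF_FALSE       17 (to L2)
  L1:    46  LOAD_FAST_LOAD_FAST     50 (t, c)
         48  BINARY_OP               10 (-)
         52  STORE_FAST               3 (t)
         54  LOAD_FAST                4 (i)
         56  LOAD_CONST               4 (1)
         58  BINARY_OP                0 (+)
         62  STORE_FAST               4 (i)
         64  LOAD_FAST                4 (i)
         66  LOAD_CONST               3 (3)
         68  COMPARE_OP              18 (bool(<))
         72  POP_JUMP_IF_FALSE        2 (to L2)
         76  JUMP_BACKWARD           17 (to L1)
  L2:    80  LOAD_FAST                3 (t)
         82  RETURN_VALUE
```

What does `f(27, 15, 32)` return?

LOAD_FAST c → push 32. Stack: [32]
LOAD_CONST → push 9. Stack: [32, 9]
BINARY_OP % → 32 % 9 = 5. Stack: [5]
LOAD_FAST_LOAD_FAST a,c → push 27,32. Stack: [5, 27, 32]
BINARY_OP | → 27 | 32 = 59. Stack: [5, 59]
BINARY_OP % → 5 % 59 = 5. Stack: [5]
STORE_FAST t → t=5. Stack: []
LOAD_FAST_LOAD_FAST a,t → push 27,5. Stack: [27, 5]
BINARY_OP * → 27 * 5 = 135. Stack: [135]
STORE_FAST t → t=135. Stack: []
LOAD_CONST → push 0. Stack: [0]
STORE_FAST i → i=0. Stack: []
LOAD_FAST i → push 0. Stack: [0]
LOAD_CONST → push 3. Stack: [0, 3]
COMPARE_OP bool(<) → 0 vs 3 = True. Stack: [True]
POP_JUMP_IF_FALSE → pop True; no jump. Stack: []
LOAD_FAST_LOAD_FAST t,c → push 135,32. Stack: [135, 32]
BINARY_OP - → 135 - 32 = 103. Stack: [103]
STORE_FAST t → t=103. Stack: []
LOAD_FAST i → push 0. Stack: [0]
LOAD_CONST → push 1. Stack: [0, 1]
BINARY_OP + → 0 + 1 = 1. Stack: [1]
STORE_FAST i → i=1. Stack: []
LOAD_FAST i → push 1. Stack: [1]
LOAD_CONST → push 3. Stack: [1, 3]
COMPARE_OP bool(<) → 1 vs 3 = True. Stack: [True]
POP_JUMP_IF_FALSE → pop True; no jump. Stack: []
LOAD_FAST_LOAD_FAST t,c → push 103,32. Stack: [103, 32]
BINARY_OP - → 103 - 32 = 71. Stack: [71]
STORE_FAST t → t=71. Stack: []
LOAD_FAST i → push 1. Stack: [1]
LOAD_CONST → push 1. Stack: [1, 1]
BINARY_OP + → 1 + 1 = 2. Stack: [2]
STORE_FAST i → i=2. Stack: []
LOAD_FAST i → push 2. Stack: [2]
LOAD_CONST → push 3. Stack: [2, 3]
COMPARE_OP bool(<) → 2 vs 3 = True. Stack: [True]
POP_JUMP_IF_FALSE → pop True; no jump. Stack: []
LOAD_FAST_LOAD_FAST t,c → push 71,32. Stack: [71, 32]
BINARY_OP - → 71 - 32 = 39. Stack: [39]
STORE_FAST t → t=39. Stack: []
LOAD_FAST i → push 2. Stack: [2]
LOAD_CONST → push 1. Stack: [2, 1]
BINARY_OP + → 2 + 1 = 3. Stack: [3]
STORE_FAST i → i=3. Stack: []
LOAD_FAST i → push 3. Stack: [3]
LOAD_CONST → push 3. Stack: [3, 3]
COMPARE_OP bool(<) → 3 vs 3 = False. Stack: [False]
POP_JUMP_IF_FALSE → pop False; jump. Stack: []
LOAD_FAST t → push 39. Stack: [39]
RETURN_VALUE → return 39.

39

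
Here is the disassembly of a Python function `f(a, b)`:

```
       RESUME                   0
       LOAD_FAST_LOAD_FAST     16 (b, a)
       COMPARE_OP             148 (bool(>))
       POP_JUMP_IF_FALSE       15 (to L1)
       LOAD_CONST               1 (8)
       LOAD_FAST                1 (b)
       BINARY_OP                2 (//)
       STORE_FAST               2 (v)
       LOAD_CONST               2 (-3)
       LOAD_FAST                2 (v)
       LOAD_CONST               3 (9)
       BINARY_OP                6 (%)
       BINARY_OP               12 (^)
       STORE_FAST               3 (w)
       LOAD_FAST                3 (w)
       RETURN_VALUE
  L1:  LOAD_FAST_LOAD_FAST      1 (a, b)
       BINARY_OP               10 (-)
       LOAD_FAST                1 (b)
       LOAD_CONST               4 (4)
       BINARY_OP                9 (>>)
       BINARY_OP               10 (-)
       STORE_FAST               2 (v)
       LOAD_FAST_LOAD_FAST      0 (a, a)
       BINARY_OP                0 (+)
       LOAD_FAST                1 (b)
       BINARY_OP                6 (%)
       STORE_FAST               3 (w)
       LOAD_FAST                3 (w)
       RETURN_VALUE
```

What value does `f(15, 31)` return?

LOAD_FAST_LOAD_FAST b,a → push 31,15. Stack: [31, 15]
COMPARE_OP bool(>) → 31 vs 15 = True. Stack: [True]
POP_JUMP_IF_FALSE → pop True; no jump. Stack: []
LOAD_CONST → push 8. Stack: [8]
LOAD_FAST b → push 31. Stack: [8, 31]
BINARY_OP // → 8 // 31 = 0. Stack: [0]
STORE_FAST v → v=0. Stack: []
LOAD_CONST → push -3. Stack: [-3]
LOAD_FAST v → push 0. Stack: [-3, 0]
LOAD_CONST → push 9. Stack: [-3, 0, 9]
BINARY_OP % → 0 % 9 = 0. Stack: [-3, 0]
BINARY_OP ^ → -3 ^ 0 = -3. Stack: [-3]
STORE_FAST w → w=-3. Stack: []
LOAD_FAST w → push -3. Stack: [-3]
RETURN_VALUE → return -3.

-3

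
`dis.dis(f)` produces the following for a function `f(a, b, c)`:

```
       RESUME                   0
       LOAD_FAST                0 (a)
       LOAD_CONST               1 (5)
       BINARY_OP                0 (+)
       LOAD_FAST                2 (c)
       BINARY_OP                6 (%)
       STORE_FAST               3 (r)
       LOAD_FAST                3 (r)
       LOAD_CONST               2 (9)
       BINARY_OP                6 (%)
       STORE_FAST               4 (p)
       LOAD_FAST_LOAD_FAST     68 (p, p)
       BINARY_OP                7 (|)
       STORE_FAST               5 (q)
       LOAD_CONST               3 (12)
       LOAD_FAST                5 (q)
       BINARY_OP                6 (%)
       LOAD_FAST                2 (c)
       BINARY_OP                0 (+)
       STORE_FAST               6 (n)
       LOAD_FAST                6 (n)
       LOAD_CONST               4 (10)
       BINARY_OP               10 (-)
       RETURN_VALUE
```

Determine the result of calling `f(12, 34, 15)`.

LOAD_FAST a → push 12. Stack: [12]
LOAD_CONST → push 5. Stack: [12, 5]
BINARY_OP + → 12 + 5 = 17. Stack: [17]
LOAD_FAST c → push 15. Stack: [17, 15]
BINARY_OP % → 17 % 15 = 2. Stack: [2]
STORE_FAST r → r=2. Stack: []
LOAD_FAST r → push 2. Stack: [2]
LOAD_CONST → push 9. Stack: [2, 9]
BINARY_OP % → 2 % 9 = 2. Stack: [2]
STORE_FAST p → p=2. Stack: []
LOAD_FAST_LOAD_FAST p,p → push 2,2. Stack: [2, 2]
BINARY_OP | → 2 | 2 = 2. Stack: [2]
STORE_FAST q → q=2. Stack: []
LOAD_CONST → push 12. Stack: [12]
LOAD_FAST q → push 2. Stack: [12, 2]
BINARY_OP % → 12 % 2 = 0. Stack: [0]
LOAD_FAST c → push 15. Stack: [0, 15]
BINARY_OP + → 0 + 15 = 15. Stack: [15]
STORE_FAST n → n=15. Stack: []
LOAD_FAST n → push 15. Stack: [15]
LOAD_CONST → push 10. Stack: [15, 10]
BINARY_OP - → 15 - 10 = 5. Stack: [5]
RETURN_VALUE → return 5.

5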